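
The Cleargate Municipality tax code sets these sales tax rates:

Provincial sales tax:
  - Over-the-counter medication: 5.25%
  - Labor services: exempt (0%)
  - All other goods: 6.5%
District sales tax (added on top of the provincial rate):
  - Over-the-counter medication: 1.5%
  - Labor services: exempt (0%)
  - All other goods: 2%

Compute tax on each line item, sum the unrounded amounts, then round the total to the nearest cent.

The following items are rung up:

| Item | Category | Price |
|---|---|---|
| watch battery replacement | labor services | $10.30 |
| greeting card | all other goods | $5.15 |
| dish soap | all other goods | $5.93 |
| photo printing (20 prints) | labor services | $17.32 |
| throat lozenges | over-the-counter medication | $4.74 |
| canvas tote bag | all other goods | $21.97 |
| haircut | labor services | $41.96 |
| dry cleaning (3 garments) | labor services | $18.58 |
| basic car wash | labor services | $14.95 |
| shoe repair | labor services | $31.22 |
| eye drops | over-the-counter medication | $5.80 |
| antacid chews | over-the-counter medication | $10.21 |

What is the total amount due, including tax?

$192.34

Watch battery replacement $10.30: labor services → 0% + 0% district = 0% → $0.00
Greeting card $5.15: all other goods → 6.5% + 2% district = 8.5% → $0.43775
Dish soap $5.93: all other goods → 6.5% + 2% district = 8.5% → $0.50405
Photo printing (20 prints) $17.32: labor services → 0% + 0% district = 0% → $0.00
Throat lozenges $4.74: over-the-counter medication → 5.25% + 1.5% district = 6.75% → $0.31995
Canvas tote bag $21.97: all other goods → 6.5% + 2% district = 8.5% → $1.86745
Haircut $41.96: labor services → 0% + 0% district = 0% → $0.00
Dry cleaning (3 garments) $18.58: labor services → 0% + 0% district = 0% → $0.00
Basic car wash $14.95: labor services → 0% + 0% district = 0% → $0.00
Shoe repair $31.22: labor services → 0% + 0% district = 0% → $0.00
Eye drops $5.80: over-the-counter medication → 5.25% + 1.5% district = 6.75% → $0.3915
Antacid chews $10.21: over-the-counter medication → 5.25% + 1.5% district = 6.75% → $0.689175
Subtotal = $188.13; unrounded tax = $4.209875 → $4.21; total due = $192.34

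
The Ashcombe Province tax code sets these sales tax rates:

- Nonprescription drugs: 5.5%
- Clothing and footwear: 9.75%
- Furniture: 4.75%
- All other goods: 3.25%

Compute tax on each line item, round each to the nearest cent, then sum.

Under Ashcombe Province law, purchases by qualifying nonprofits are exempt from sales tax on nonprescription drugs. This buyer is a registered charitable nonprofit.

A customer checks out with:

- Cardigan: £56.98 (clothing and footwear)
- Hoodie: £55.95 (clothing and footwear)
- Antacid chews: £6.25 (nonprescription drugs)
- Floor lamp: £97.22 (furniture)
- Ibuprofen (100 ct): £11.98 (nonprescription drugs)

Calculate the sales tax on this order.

£15.64

Cardigan £56.98: clothing and footwear → 9.75% → £5.56
Hoodie £55.95: clothing and footwear → 9.75% → £5.46
Antacid chews £6.25: nonprescription drugs, buyer-exempt → 0% → £0.00
Floor lamp £97.22: furniture → 4.75% → £4.62
Ibuprofen (100 ct) £11.98: nonprescription drugs, buyer-exempt → 0% → £0.00
Total tax = £5.56 + £5.46 + £4.62 = £15.64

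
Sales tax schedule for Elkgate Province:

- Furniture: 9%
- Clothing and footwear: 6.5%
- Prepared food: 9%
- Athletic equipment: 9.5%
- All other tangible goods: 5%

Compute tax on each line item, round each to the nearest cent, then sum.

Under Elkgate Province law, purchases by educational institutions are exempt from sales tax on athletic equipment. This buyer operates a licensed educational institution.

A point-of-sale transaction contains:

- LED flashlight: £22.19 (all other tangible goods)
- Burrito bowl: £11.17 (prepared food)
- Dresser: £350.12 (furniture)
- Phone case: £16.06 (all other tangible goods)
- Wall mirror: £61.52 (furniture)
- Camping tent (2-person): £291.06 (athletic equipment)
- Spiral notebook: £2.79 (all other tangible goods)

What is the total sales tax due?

£40.11

LED flashlight £22.19: all other tangible goods → 5% → £1.11
Burrito bowl £11.17: prepared food → 9% → £1.01
Dresser £350.12: furniture → 9% → £31.51
Phone case £16.06: all other tangible goods → 5% → £0.80
Wall mirror £61.52: furniture → 9% → £5.54
Camping tent (2-person) £291.06: athletic equipment, buyer-exempt → 0% → £0.00
Spiral notebook £2.79: all other tangible goods → 5% → £0.14
Total tax = £1.11 + £1.01 + £31.51 + £0.80 + £5.54 + £0.14 = £40.11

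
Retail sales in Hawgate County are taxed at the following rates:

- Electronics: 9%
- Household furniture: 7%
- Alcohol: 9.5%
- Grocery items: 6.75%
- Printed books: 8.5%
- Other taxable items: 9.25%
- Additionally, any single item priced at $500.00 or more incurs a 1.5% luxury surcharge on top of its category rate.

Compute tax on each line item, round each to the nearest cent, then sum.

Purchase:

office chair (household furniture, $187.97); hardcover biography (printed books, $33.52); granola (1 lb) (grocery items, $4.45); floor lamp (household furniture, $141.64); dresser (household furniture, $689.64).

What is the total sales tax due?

$84.84

Office chair $187.97: household furniture → 7% → $13.16
Hardcover biography $33.52: printed books → 8.5% → $2.85
Granola (1 lb) $4.45: grocery items → 6.75% → $0.30
Floor lamp $141.64: household furniture → 7% → $9.91
Dresser $689.64: household furniture → 7% + 1.5% surcharge = 8.5% → $58.62
Total tax = $13.16 + $2.85 + $0.30 + $9.91 + $58.62 = $84.84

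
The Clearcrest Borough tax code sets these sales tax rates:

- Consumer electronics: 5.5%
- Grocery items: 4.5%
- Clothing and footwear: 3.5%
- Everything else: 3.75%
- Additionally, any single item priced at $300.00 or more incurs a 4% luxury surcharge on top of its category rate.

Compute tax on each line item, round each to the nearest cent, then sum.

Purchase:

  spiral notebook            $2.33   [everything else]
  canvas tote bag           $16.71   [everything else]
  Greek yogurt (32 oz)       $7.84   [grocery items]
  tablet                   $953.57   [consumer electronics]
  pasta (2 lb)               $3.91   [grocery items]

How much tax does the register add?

$91.84

Spiral notebook $2.33: everything else → 3.75% → $0.09
Canvas tote bag $16.71: everything else → 3.75% → $0.63
Greek yogurt (32 oz) $7.84: grocery items → 4.5% → $0.35
Tablet $953.57: consumer electronics → 5.5% + 4% surcharge = 9.5% → $90.59
Pasta (2 lb) $3.91: grocery items → 4.5% → $0.18
Total tax = $0.09 + $0.63 + $0.35 + $90.59 + $0.18 = $91.84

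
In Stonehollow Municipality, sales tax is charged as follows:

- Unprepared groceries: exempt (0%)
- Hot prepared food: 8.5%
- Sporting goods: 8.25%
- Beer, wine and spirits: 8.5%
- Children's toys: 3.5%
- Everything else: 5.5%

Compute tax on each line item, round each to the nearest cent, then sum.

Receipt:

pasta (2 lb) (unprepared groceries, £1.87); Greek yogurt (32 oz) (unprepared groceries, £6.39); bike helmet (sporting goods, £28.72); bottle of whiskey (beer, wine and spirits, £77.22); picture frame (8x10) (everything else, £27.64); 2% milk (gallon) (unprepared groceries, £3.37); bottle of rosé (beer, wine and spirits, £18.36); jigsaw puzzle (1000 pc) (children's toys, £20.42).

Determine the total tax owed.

Pasta (2 lb) £1.87: unprepared groceries → 0% → £0.00
Greek yogurt (32 oz) £6.39: unprepared groceries → 0% → £0.00
Bike helmet £28.72: sporting goods → 8.25% → £2.37
Bottle of whiskey £77.22: beer, wine and spirits → 8.5% → £6.56
Picture frame (8x10) £27.64: everything else → 5.5% → £1.52
2% milk (gallon) £3.37: unprepared groceries → 0% → £0.00
Bottle of rosé £18.36: beer, wine and spirits → 8.5% → £1.56
Jigsaw puzzle (1000 pc) £20.42: children's toys → 3.5% → £0.71
Total tax = £2.37 + £6.56 + £1.52 + £1.56 + £0.71 = £12.72

£12.72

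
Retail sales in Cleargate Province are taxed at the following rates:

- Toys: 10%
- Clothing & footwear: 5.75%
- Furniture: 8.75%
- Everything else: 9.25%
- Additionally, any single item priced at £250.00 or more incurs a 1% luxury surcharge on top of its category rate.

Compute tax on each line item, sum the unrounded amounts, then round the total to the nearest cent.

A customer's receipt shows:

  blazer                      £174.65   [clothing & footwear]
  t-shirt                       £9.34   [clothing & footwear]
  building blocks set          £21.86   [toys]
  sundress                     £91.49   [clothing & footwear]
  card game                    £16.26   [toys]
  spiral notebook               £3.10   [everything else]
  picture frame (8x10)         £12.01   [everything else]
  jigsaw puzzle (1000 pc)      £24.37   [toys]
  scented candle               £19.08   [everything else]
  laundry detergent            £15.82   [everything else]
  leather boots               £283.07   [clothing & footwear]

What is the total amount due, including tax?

£716.87

Blazer £174.65: clothing & footwear → 5.75% → £10.042375
T-shirt £9.34: clothing & footwear → 5.75% → £0.53705
Building blocks set £21.86: toys → 10% → £2.186
Sundress £91.49: clothing & footwear → 5.75% → £5.260675
Card game £16.26: toys → 10% → £1.626
Spiral notebook £3.10: everything else → 9.25% → £0.28675
Picture frame (8x10) £12.01: everything else → 9.25% → £1.110925
Jigsaw puzzle (1000 pc) £24.37: toys → 10% → £2.437
Scented candle £19.08: everything else → 9.25% → £1.7649
Laundry detergent £15.82: everything else → 9.25% → £1.46335
Leather boots £283.07: clothing & footwear → 5.75% + 1% surcharge = 6.75% → £19.107225
Subtotal = £671.05; unrounded tax = £45.82225 → £45.82; total due = £716.87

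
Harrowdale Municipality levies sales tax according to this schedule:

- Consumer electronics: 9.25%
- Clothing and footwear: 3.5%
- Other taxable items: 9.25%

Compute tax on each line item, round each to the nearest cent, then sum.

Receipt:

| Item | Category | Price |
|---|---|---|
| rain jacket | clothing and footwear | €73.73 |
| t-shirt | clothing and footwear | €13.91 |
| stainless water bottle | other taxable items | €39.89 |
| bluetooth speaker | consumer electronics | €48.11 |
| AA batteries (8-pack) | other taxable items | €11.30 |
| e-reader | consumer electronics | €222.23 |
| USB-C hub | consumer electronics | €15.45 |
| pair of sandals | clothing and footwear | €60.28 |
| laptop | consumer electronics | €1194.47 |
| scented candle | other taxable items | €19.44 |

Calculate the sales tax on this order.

Rain jacket €73.73: clothing and footwear → 3.5% → €2.58
T-shirt €13.91: clothing and footwear → 3.5% → €0.49
Stainless water bottle €39.89: other taxable items → 9.25% → €3.69
Bluetooth speaker €48.11: consumer electronics → 9.25% → €4.45
AA batteries (8-pack) €11.30: other taxable items → 9.25% → €1.05
E-reader €222.23: consumer electronics → 9.25% → €20.56
USB-C hub €15.45: consumer electronics → 9.25% → €1.43
Pair of sandals €60.28: clothing and footwear → 3.5% → €2.11
Laptop €1194.47: consumer electronics → 9.25% → €110.49
Scented candle €19.44: other taxable items → 9.25% → €1.80
Total tax = €2.58 + €0.49 + €3.69 + €4.45 + €1.05 + €20.56 + €1.43 + €2.11 + €110.49 + €1.80 = €148.65

€148.65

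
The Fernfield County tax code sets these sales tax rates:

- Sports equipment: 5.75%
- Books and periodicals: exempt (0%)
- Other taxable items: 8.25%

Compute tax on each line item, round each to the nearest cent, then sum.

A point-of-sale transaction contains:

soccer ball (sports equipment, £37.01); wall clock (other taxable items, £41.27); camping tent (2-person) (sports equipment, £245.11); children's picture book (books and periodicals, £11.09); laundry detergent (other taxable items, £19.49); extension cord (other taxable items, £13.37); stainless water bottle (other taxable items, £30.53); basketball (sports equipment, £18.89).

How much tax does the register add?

£25.94

Soccer ball £37.01: sports equipment → 5.75% → £2.13
Wall clock £41.27: other taxable items → 8.25% → £3.40
Camping tent (2-person) £245.11: sports equipment → 5.75% → £14.09
Children's picture book £11.09: books and periodicals → 0% → £0.00
Laundry detergent £19.49: other taxable items → 8.25% → £1.61
Extension cord £13.37: other taxable items → 8.25% → £1.10
Stainless water bottle £30.53: other taxable items → 8.25% → £2.52
Basketball £18.89: sports equipment → 5.75% → £1.09
Total tax = £2.13 + £3.40 + £14.09 + £1.61 + £1.10 + £2.52 + £1.09 = £25.94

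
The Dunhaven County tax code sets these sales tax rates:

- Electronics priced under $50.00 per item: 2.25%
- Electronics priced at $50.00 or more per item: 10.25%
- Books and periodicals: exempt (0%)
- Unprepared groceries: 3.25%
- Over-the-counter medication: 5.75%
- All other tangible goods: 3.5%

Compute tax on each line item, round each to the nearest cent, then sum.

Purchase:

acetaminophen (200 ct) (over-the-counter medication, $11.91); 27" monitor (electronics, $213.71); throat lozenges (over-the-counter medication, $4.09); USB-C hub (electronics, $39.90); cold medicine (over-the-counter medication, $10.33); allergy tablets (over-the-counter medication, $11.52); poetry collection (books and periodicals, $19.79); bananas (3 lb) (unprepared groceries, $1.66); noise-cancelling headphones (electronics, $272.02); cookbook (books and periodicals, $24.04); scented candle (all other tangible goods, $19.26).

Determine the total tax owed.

Acetaminophen (200 ct) $11.91: over-the-counter medication → 5.75% → $0.68
27" monitor $213.71: electronics, $50.00 or more → 10.25% → $21.91
Throat lozenges $4.09: over-the-counter medication → 5.75% → $0.24
USB-C hub $39.90: electronics, under $50.00 → 2.25% → $0.90
Cold medicine $10.33: over-the-counter medication → 5.75% → $0.59
Allergy tablets $11.52: over-the-counter medication → 5.75% → $0.66
Poetry collection $19.79: books and periodicals → 0% → $0.00
Bananas (3 lb) $1.66: unprepared groceries → 3.25% → $0.05
Noise-cancelling headphones $272.02: electronics, $50.00 or more → 10.25% → $27.88
Cookbook $24.04: books and periodicals → 0% → $0.00
Scented candle $19.26: all other tangible goods → 3.5% → $0.67
Total tax = $0.68 + $21.91 + $0.24 + $0.90 + $0.59 + $0.66 + $0.05 + $27.88 + $0.67 = $53.58

$53.58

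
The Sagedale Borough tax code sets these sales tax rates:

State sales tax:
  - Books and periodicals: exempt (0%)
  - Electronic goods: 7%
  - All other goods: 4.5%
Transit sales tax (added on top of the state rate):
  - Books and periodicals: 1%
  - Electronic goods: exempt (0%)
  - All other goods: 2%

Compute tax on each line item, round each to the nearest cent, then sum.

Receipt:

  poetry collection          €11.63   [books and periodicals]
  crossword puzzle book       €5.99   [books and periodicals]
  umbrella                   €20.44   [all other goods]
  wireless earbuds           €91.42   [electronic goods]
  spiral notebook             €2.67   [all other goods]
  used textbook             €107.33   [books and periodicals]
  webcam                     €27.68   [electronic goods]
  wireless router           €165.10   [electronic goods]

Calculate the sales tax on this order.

€22.65

Poetry collection €11.63: books and periodicals → 0% + 1% transit = 1% → €0.12
Crossword puzzle book €5.99: books and periodicals → 0% + 1% transit = 1% → €0.06
Umbrella €20.44: all other goods → 4.5% + 2% transit = 6.5% → €1.33
Wireless earbuds €91.42: electronic goods → 7% + 0% transit = 7% → €6.40
Spiral notebook €2.67: all other goods → 4.5% + 2% transit = 6.5% → €0.17
Used textbook €107.33: books and periodicals → 0% + 1% transit = 1% → €1.07
Webcam €27.68: electronic goods → 7% + 0% transit = 7% → €1.94
Wireless router €165.10: electronic goods → 7% + 0% transit = 7% → €11.56
Total tax = €0.12 + €0.06 + €1.33 + €6.40 + €0.17 + €1.07 + €1.94 + €11.56 = €22.65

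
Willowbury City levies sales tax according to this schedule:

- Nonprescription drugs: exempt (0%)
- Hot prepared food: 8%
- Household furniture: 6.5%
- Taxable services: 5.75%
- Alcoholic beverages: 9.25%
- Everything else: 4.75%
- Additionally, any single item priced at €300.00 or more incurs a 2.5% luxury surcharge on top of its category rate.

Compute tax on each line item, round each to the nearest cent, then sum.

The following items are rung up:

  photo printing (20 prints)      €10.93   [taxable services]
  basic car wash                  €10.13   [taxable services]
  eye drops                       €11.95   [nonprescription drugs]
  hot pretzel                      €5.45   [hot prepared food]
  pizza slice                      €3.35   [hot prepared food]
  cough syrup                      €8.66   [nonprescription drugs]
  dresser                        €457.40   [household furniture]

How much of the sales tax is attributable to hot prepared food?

Hot pretzel €5.45: hot prepared food → 8% → €0.44
Pizza slice €3.35: hot prepared food → 8% → €0.27
Tax on hot prepared food = €0.44 + €0.27 = €0.71

€0.71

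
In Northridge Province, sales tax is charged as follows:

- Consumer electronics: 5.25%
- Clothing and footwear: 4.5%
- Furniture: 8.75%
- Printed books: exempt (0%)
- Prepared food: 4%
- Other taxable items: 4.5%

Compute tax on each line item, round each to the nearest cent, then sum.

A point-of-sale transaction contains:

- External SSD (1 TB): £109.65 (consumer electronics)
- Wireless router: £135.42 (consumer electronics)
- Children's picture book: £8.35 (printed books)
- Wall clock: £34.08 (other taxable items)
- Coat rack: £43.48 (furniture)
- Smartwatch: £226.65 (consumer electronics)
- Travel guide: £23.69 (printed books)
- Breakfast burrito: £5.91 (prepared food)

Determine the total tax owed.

External SSD (1 TB) £109.65: consumer electronics → 5.25% → £5.76
Wireless router £135.42: consumer electronics → 5.25% → £7.11
Children's picture book £8.35: printed books → 0% → £0.00
Wall clock £34.08: other taxable items → 4.5% → £1.53
Coat rack £43.48: furniture → 8.75% → £3.80
Smartwatch £226.65: consumer electronics → 5.25% → £11.90
Travel guide £23.69: printed books → 0% → £0.00
Breakfast burrito £5.91: prepared food → 4% → £0.24
Total tax = £5.76 + £7.11 + £1.53 + £3.80 + £11.90 + £0.24 = £30.34

£30.34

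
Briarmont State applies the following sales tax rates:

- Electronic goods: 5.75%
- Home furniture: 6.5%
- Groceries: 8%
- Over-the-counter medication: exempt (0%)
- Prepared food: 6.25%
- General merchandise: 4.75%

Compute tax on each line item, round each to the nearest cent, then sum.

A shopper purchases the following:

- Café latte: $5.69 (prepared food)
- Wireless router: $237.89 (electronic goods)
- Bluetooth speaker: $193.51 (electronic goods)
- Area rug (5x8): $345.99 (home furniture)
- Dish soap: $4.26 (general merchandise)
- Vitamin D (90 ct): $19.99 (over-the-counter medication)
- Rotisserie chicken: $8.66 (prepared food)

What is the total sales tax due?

Café latte $5.69: prepared food → 6.25% → $0.36
Wireless router $237.89: electronic goods → 5.75% → $13.68
Bluetooth speaker $193.51: electronic goods → 5.75% → $11.13
Area rug (5x8) $345.99: home furniture → 6.5% → $22.49
Dish soap $4.26: general merchandise → 4.75% → $0.20
Vitamin D (90 ct) $19.99: over-the-counter medication → 0% → $0.00
Rotisserie chicken $8.66: prepared food → 6.25% → $0.54
Total tax = $0.36 + $13.68 + $11.13 + $22.49 + $0.20 + $0.54 = $48.40

$48.40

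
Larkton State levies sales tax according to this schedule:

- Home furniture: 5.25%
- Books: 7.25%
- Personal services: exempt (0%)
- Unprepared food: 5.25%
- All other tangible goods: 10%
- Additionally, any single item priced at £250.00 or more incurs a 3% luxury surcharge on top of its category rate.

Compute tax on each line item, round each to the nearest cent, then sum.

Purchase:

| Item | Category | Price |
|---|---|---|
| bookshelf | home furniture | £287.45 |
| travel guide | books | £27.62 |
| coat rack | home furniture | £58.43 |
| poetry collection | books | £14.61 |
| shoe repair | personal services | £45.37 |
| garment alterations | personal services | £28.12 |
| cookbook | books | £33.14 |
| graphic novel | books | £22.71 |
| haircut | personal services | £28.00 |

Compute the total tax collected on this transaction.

Bookshelf £287.45: home furniture → 5.25% + 3% surcharge = 8.25% → £23.71
Travel guide £27.62: books → 7.25% → £2.00
Coat rack £58.43: home furniture → 5.25% → £3.07
Poetry collection £14.61: books → 7.25% → £1.06
Shoe repair £45.37: personal services → 0% → £0.00
Garment alterations £28.12: personal services → 0% → £0.00
Cookbook £33.14: books → 7.25% → £2.40
Graphic novel £22.71: books → 7.25% → £1.65
Haircut £28.00: personal services → 0% → £0.00
Total tax = £23.71 + £2.00 + £3.07 + £1.06 + £2.40 + £1.65 = £33.89

£33.89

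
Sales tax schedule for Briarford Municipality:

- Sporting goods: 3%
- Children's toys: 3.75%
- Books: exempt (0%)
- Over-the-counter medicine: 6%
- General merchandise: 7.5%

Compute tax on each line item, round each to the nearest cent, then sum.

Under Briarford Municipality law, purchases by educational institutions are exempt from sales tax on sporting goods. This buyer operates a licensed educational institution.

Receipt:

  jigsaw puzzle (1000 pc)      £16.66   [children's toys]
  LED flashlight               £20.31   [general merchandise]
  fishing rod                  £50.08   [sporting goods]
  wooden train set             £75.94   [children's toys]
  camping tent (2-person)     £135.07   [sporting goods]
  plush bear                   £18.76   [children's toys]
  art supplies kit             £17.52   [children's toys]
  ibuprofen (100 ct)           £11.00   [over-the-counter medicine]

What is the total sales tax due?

£7.01

Jigsaw puzzle (1000 pc) £16.66: children's toys → 3.75% → £0.62
LED flashlight £20.31: general merchandise → 7.5% → £1.52
Fishing rod £50.08: sporting goods, buyer-exempt → 0% → £0.00
Wooden train set £75.94: children's toys → 3.75% → £2.85
Camping tent (2-person) £135.07: sporting goods, buyer-exempt → 0% → £0.00
Plush bear £18.76: children's toys → 3.75% → £0.70
Art supplies kit £17.52: children's toys → 3.75% → £0.66
Ibuprofen (100 ct) £11.00: over-the-counter medicine → 6% → £0.66
Total tax = £0.62 + £1.52 + £2.85 + £0.70 + £0.66 + £0.66 = £7.01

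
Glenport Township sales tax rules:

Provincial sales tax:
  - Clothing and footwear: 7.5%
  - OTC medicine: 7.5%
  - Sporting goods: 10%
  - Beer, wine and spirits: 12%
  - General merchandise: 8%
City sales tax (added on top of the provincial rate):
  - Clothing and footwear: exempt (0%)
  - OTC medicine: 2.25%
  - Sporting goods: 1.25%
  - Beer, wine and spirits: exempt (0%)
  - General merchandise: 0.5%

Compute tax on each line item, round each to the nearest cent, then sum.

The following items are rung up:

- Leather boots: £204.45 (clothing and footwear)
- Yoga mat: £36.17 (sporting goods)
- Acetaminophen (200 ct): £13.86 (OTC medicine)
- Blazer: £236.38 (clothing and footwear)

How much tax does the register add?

£38.48

Leather boots £204.45: clothing and footwear → 7.5% + 0% city = 7.5% → £15.33
Yoga mat £36.17: sporting goods → 10% + 1.25% city = 11.25% → £4.07
Acetaminophen (200 ct) £13.86: OTC medicine → 7.5% + 2.25% city = 9.75% → £1.35
Blazer £236.38: clothing and footwear → 7.5% + 0% city = 7.5% → £17.73
Total tax = £15.33 + £4.07 + £1.35 + £17.73 = £38.48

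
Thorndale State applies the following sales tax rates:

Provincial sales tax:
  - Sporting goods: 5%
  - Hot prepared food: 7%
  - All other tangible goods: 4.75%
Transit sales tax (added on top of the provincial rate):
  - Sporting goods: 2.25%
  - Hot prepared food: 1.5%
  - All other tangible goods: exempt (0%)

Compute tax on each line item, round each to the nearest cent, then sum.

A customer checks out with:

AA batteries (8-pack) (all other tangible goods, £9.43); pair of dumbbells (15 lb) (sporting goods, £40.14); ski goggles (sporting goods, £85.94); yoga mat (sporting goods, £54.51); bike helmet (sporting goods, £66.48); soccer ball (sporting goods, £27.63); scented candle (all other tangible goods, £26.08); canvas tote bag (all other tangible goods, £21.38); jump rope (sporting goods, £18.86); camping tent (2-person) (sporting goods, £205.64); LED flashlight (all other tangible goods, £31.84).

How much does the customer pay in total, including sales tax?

AA batteries (8-pack) £9.43: all other tangible goods → 4.75% + 0% transit = 4.75% → £0.45
Pair of dumbbells (15 lb) £40.14: sporting goods → 5% + 2.25% transit = 7.25% → £2.91
Ski goggles £85.94: sporting goods → 5% + 2.25% transit = 7.25% → £6.23
Yoga mat £54.51: sporting goods → 5% + 2.25% transit = 7.25% → £3.95
Bike helmet £66.48: sporting goods → 5% + 2.25% transit = 7.25% → £4.82
Soccer ball £27.63: sporting goods → 5% + 2.25% transit = 7.25% → £2.00
Scented candle £26.08: all other tangible goods → 4.75% + 0% transit = 4.75% → £1.24
Canvas tote bag £21.38: all other tangible goods → 4.75% + 0% transit = 4.75% → £1.02
Jump rope £18.86: sporting goods → 5% + 2.25% transit = 7.25% → £1.37
Camping tent (2-person) £205.64: sporting goods → 5% + 2.25% transit = 7.25% → £14.91
LED flashlight £31.84: all other tangible goods → 4.75% + 0% transit = 4.75% → £1.51
Subtotal = £587.93; tax = £40.41; total due = £628.34

£628.34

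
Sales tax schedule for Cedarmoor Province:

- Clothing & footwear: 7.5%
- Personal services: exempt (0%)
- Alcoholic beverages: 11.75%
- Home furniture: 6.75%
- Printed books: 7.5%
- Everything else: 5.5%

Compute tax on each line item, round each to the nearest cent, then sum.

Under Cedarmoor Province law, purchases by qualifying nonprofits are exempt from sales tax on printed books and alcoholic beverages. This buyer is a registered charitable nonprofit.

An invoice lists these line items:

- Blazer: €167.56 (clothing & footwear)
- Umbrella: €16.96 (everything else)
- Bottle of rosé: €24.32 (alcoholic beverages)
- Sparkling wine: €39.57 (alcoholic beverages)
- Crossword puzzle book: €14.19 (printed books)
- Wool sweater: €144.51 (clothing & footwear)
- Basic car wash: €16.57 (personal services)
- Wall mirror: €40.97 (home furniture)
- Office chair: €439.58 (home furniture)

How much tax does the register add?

Blazer €167.56: clothing & footwear → 7.5% → €12.57
Umbrella €16.96: everything else → 5.5% → €0.93
Bottle of rosé €24.32: alcoholic beverages, buyer-exempt → 0% → €0.00
Sparkling wine €39.57: alcoholic beverages, buyer-exempt → 0% → €0.00
Crossword puzzle book €14.19: printed books, buyer-exempt → 0% → €0.00
Wool sweater €144.51: clothing & footwear → 7.5% → €10.84
Basic car wash €16.57: personal services → 0% → €0.00
Wall mirror €40.97: home furniture → 6.75% → €2.77
Office chair €439.58: home furniture → 6.75% → €29.67
Total tax = €12.57 + €0.93 + €10.84 + €2.77 + €29.67 = €56.78

€56.78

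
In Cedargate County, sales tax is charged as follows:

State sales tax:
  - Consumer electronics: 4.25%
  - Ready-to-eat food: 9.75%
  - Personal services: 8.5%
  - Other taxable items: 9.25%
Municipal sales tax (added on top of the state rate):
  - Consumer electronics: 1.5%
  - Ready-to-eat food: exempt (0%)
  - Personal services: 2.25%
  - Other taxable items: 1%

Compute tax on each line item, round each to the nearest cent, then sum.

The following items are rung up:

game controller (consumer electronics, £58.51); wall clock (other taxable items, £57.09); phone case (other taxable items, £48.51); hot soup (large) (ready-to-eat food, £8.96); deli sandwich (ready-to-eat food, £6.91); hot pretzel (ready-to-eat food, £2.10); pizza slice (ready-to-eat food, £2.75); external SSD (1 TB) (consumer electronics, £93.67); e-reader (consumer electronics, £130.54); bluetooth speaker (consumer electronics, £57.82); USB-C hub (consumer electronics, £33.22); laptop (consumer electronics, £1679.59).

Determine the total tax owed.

Game controller £58.51: consumer electronics → 4.25% + 1.5% municipal = 5.75% → £3.36
Wall clock £57.09: other taxable items → 9.25% + 1% municipal = 10.25% → £5.85
Phone case £48.51: other taxable items → 9.25% + 1% municipal = 10.25% → £4.97
Hot soup (large) £8.96: ready-to-eat food → 9.75% + 0% municipal = 9.75% → £0.87
Deli sandwich £6.91: ready-to-eat food → 9.75% + 0% municipal = 9.75% → £0.67
Hot pretzel £2.10: ready-to-eat food → 9.75% + 0% municipal = 9.75% → £0.20
Pizza slice £2.75: ready-to-eat food → 9.75% + 0% municipal = 9.75% → £0.27
External SSD (1 TB) £93.67: consumer electronics → 4.25% + 1.5% municipal = 5.75% → £5.39
E-reader £130.54: consumer electronics → 4.25% + 1.5% municipal = 5.75% → £7.51
Bluetooth speaker £57.82: consumer electronics → 4.25% + 1.5% municipal = 5.75% → £3.32
USB-C hub £33.22: consumer electronics → 4.25% + 1.5% municipal = 5.75% → £1.91
Laptop £1679.59: consumer electronics → 4.25% + 1.5% municipal = 5.75% → £96.58
Total tax = £3.36 + £5.85 + £4.97 + £0.87 + £0.67 + £0.20 + £0.27 + £5.39 + £7.51 + £3.32 + £1.91 + £96.58 = £130.90

£130.90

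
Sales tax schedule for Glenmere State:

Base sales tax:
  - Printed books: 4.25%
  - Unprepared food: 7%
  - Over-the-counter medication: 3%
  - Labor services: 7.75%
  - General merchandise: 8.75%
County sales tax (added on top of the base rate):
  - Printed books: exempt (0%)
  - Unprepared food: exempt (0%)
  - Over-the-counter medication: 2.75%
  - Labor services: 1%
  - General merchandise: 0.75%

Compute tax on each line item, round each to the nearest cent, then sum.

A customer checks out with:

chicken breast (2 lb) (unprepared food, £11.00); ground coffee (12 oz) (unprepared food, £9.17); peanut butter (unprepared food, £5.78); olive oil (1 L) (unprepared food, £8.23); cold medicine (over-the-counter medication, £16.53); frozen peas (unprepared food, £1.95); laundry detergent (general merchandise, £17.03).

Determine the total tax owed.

£5.10

Chicken breast (2 lb) £11.00: unprepared food → 7% + 0% county = 7% → £0.77
Ground coffee (12 oz) £9.17: unprepared food → 7% + 0% county = 7% → £0.64
Peanut butter £5.78: unprepared food → 7% + 0% county = 7% → £0.40
Olive oil (1 L) £8.23: unprepared food → 7% + 0% county = 7% → £0.58
Cold medicine £16.53: over-the-counter medication → 3% + 2.75% county = 5.75% → £0.95
Frozen peas £1.95: unprepared food → 7% + 0% county = 7% → £0.14
Laundry detergent £17.03: general merchandise → 8.75% + 0.75% county = 9.5% → £1.62
Total tax = £0.77 + £0.64 + £0.40 + £0.58 + £0.95 + £0.14 + £1.62 = £5.10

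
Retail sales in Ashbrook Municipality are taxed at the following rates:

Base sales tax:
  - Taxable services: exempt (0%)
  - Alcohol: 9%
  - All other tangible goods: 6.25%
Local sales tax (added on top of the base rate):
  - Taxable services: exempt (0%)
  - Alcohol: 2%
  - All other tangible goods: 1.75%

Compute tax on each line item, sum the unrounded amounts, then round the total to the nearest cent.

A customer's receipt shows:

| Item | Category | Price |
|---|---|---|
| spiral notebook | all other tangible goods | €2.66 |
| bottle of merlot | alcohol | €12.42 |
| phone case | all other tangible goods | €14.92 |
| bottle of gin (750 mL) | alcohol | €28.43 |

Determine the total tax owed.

€5.90

Spiral notebook €2.66: all other tangible goods → 6.25% + 1.75% local = 8% → €0.2128
Bottle of merlot €12.42: alcohol → 9% + 2% local = 11% → €1.3662
Phone case €14.92: all other tangible goods → 6.25% + 1.75% local = 8% → €1.1936
Bottle of gin (750 mL) €28.43: alcohol → 9% + 2% local = 11% → €3.1273
Unrounded tax sum = €5.8999 → €5.90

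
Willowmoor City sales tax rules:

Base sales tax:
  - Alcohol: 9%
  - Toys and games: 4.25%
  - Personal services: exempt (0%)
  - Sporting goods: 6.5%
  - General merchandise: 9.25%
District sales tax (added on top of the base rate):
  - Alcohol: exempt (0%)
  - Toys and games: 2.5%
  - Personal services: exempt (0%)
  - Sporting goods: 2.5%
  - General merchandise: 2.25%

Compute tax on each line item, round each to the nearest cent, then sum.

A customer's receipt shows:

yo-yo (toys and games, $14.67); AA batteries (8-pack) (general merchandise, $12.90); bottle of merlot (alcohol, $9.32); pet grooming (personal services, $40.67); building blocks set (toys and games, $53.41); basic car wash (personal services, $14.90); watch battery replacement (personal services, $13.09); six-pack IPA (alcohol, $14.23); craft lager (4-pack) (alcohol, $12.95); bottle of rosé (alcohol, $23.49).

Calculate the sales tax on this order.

Yo-yo $14.67: toys and games → 4.25% + 2.5% district = 6.75% → $0.99
AA batteries (8-pack) $12.90: general merchandise → 9.25% + 2.25% district = 11.5% → $1.48
Bottle of merlot $9.32: alcohol → 9% + 0% district = 9% → $0.84
Pet grooming $40.67: personal services → 0% + 0% district = 0% → $0.00
Building blocks set $53.41: toys and games → 4.25% + 2.5% district = 6.75% → $3.61
Basic car wash $14.90: personal services → 0% + 0% district = 0% → $0.00
Watch battery replacement $13.09: personal services → 0% + 0% district = 0% → $0.00
Six-pack IPA $14.23: alcohol → 9% + 0% district = 9% → $1.28
Craft lager (4-pack) $12.95: alcohol → 9% + 0% district = 9% → $1.17
Bottle of rosé $23.49: alcohol → 9% + 0% district = 9% → $2.11
Total tax = $0.99 + $1.48 + $0.84 + $3.61 + $1.28 + $1.17 + $2.11 = $11.48

$11.48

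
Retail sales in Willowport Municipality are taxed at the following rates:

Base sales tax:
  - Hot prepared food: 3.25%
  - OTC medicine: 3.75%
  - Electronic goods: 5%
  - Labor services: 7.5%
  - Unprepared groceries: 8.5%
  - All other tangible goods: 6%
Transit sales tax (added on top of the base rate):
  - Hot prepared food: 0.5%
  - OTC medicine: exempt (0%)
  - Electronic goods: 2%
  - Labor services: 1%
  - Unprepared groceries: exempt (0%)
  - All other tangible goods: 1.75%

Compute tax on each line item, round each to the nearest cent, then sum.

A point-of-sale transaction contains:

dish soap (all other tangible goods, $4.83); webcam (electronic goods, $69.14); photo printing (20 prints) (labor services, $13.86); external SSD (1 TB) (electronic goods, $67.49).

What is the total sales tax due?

$11.11

Dish soap $4.83: all other tangible goods → 6% + 1.75% transit = 7.75% → $0.37
Webcam $69.14: electronic goods → 5% + 2% transit = 7% → $4.84
Photo printing (20 prints) $13.86: labor services → 7.5% + 1% transit = 8.5% → $1.18
External SSD (1 TB) $67.49: electronic goods → 5% + 2% transit = 7% → $4.72
Total tax = $0.37 + $4.84 + $1.18 + $4.72 = $11.11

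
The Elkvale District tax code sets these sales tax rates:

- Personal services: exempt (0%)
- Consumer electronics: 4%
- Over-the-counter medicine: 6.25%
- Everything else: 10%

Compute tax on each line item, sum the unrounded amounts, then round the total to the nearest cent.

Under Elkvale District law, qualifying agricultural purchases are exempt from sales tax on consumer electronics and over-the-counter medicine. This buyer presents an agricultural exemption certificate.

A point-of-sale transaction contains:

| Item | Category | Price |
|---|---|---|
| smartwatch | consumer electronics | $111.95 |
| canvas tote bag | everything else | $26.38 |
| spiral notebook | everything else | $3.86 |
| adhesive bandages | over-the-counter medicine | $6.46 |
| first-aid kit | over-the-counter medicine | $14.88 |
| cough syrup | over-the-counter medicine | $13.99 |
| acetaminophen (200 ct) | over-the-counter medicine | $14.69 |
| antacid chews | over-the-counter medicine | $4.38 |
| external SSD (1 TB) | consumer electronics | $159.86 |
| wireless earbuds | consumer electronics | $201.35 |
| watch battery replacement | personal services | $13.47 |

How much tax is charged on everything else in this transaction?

$3.02

Canvas tote bag $26.38: everything else → 10% → $2.638
Spiral notebook $3.86: everything else → 10% → $0.386
Tax on everything else: unrounded sum = $3.024 → $3.02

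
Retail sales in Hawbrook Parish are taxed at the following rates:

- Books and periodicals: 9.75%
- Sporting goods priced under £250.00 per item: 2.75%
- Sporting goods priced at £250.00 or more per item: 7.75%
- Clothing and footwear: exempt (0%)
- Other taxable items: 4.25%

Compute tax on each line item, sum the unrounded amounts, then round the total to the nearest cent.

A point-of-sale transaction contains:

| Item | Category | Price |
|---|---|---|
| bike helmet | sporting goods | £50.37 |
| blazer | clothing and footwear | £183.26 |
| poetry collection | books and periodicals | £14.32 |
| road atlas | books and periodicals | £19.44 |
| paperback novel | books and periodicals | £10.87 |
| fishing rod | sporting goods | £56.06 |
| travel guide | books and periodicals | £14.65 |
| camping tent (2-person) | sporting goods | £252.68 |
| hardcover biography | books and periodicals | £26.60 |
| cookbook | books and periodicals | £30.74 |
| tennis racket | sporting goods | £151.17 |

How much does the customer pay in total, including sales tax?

Bike helmet £50.37: sporting goods, under £250.00 → 2.75% → £1.385175
Blazer £183.26: clothing and footwear → 0% → £0.00
Poetry collection £14.32: books and periodicals → 9.75% → £1.3962
Road atlas £19.44: books and periodicals → 9.75% → £1.8954
Paperback novel £10.87: books and periodicals → 9.75% → £1.059825
Fishing rod £56.06: sporting goods, under £250.00 → 2.75% → £1.54165
Travel guide £14.65: books and periodicals → 9.75% → £1.428375
Camping tent (2-person) £252.68: sporting goods, £250.00 or more → 7.75% → £19.5827
Hardcover biography £26.60: books and periodicals → 9.75% → £2.5935
Cookbook £30.74: books and periodicals → 9.75% → £2.99715
Tennis racket £151.17: sporting goods, under £250.00 → 2.75% → £4.157175
Subtotal = £810.16; unrounded tax = £38.03715 → £38.04; total due = £848.20

£848.20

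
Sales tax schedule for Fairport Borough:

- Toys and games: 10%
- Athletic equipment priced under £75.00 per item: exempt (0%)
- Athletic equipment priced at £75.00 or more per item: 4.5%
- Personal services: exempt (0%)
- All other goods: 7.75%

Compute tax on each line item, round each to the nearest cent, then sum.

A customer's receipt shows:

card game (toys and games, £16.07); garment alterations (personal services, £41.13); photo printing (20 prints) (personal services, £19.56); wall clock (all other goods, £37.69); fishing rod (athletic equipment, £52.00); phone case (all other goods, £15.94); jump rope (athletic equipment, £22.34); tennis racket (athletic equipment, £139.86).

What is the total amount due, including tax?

£356.65

Card game £16.07: toys and games → 10% → £1.61
Garment alterations £41.13: personal services → 0% → £0.00
Photo printing (20 prints) £19.56: personal services → 0% → £0.00
Wall clock £37.69: all other goods → 7.75% → £2.92
Fishing rod £52.00: athletic equipment, under £75.00 → 0% → £0.00
Phone case £15.94: all other goods → 7.75% → £1.24
Jump rope £22.34: athletic equipment, under £75.00 → 0% → £0.00
Tennis racket £139.86: athletic equipment, £75.00 or more → 4.5% → £6.29
Subtotal = £344.59; tax = £12.06; total due = £356.65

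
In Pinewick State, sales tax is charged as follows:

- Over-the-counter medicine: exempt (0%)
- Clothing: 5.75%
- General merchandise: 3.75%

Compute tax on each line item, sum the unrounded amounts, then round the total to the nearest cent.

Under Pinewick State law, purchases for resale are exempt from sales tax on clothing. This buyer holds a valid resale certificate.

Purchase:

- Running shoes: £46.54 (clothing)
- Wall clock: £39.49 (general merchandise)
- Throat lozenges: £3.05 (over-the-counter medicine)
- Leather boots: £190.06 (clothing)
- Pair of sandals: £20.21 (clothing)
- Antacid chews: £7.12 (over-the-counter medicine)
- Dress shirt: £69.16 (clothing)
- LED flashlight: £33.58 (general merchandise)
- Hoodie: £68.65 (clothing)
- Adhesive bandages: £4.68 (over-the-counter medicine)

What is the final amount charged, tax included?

Running shoes £46.54: clothing, buyer-exempt → 0% → £0.00
Wall clock £39.49: general merchandise → 3.75% → £1.480875
Throat lozenges £3.05: over-the-counter medicine → 0% → £0.00
Leather boots £190.06: clothing, buyer-exempt → 0% → £0.00
Pair of sandals £20.21: clothing, buyer-exempt → 0% → £0.00
Antacid chews £7.12: over-the-counter medicine → 0% → £0.00
Dress shirt £69.16: clothing, buyer-exempt → 0% → £0.00
LED flashlight £33.58: general merchandise → 3.75% → £1.25925
Hoodie £68.65: clothing, buyer-exempt → 0% → £0.00
Adhesive bandages £4.68: over-the-counter medicine → 0% → £0.00
Subtotal = £482.54; unrounded tax = £2.740125 → £2.74; total due = £485.28

£485.28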